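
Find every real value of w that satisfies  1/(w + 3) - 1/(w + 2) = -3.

Multiply both sides by (w + 3)(w + 2):
(w + 2) - (w + 3) = -3(w + 3)(w + 2).
Expand and collect terms: -3w^2 - 15w - 17 = 0.
By the quadratic formula, w = (15 +/- sqrt(21)) / -6, so w ~= -3.2638 or w ~= -1.7362.
Neither value makes a denominator zero (w != -3, w != -2), so both are valid.

w = -3.2638 or w = -1.7362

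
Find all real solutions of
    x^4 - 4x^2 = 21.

x = -2.6458 or x = 2.6458

Let u = x^2. The equation becomes u^2 - 4u - 21 = 0.
Factor: (u - 7)(u + 3) = 0, so u = 7 or u = -3.
x^2 = 7 gives x = +/-sqrt(7) ~= +/-2.6458.
x^2 = -3 < 0 has no real solution.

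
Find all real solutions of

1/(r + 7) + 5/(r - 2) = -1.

r = -8.8541 or r = -2.1459

Multiply both sides by (r + 7)(r - 2):
(r - 2) + 5(r + 7) = -(r + 7)(r - 2).
Expand and collect terms: -r^2 - 11r - 19 = 0.
By the quadratic formula, r = (11 +/- sqrt(45)) / -2, so r ~= -8.8541 or r ~= -2.1459.
Neither value makes a denominator zero (r != -7, r != 2), so both are valid.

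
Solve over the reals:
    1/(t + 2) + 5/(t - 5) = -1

Multiply both sides by (t + 2)(t - 5):
(t - 5) + 5(t + 2) = -(t + 2)(t - 5).
Expand and collect terms: -t² - 3t + 5 = 0.
By the quadratic formula, t = (3 ± √29) / -2, so t ≈ -4.1926 or t ≈ 1.1926.
Neither value makes a denominator zero (t ≠ -2, t ≠ 5), so both are valid.

t = -4.1926 or t = 1.1926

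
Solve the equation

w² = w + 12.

w = -3 or w = 4

Bring every term to one side: w² - w - 12 = 0.
Factor: (w - 4)(w + 3) = 0.
So w = 4 or w = -3.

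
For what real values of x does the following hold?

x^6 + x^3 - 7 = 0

x = -1.4725 or x = 1.2991

Let u = x^3. The equation becomes u^2 + u - 7 = 0.
By the quadratic formula, u = -1/2 + sqrt(29)/2 or u = -sqrt(29)/2 - 1/2.
x^3 = -1/2 + sqrt(29)/2 gives x = (-1/2 + sqrt(29)/2)^(1/3) ~= 1.2991.
x^3 = -sqrt(29)/2 - 1/2 gives x = -(1/2 + sqrt(29)/2)^(1/3) ~= -1.4725.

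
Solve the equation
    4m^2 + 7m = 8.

m = -2.538 or m = 0.788

Rearrange to standard form: 4m^2 + 7m - 8 = 0.
Discriminant: (7)^2 - 4*4*(-8) = 177.
Quadratic formula: m = (-7 +/- sqrt(177)) / 8.
So m = -7/8 + sqrt(177)/8 ~= 0.788 or m = -sqrt(177)/8 - 7/8 ~= -2.538.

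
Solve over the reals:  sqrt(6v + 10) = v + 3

Square both sides: 6v + 10 = (v + 3)^2.
Expand and rearrange: v^2 - 1 = 0.
Solving gives v = 1 or v = -1.
Check each candidate in the original equation:
  v = 1: sqrt(16) = 4, while v + 3 = 4 — valid.
  v = -1: sqrt(4) = 2, while v + 3 = 2 — valid.

v = -1 or v = 1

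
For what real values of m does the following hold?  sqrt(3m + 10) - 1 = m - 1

Isolate the radical: sqrt(3m + 10) = m.
Square both sides: 3m + 10 = (m)^2.
Expand and rearrange: m^2 - 3m - 10 = 0.
Solving gives m = 5 or m = -2.
Check each candidate in the original equation:
  m = 5: sqrt(25) = 5, while m = 5 — valid.
  m = -2: sqrt(4) = 2, while m = -2 — extraneous.

m = 5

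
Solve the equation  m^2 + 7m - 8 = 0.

Factor: (m + 8)(m - 1) = 0.
So m = -8 or m = 1.

m = -8 or m = 1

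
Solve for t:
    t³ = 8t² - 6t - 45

t = -1.8541 or t = 4.8541 or t = 5

Rearrange: t³ - 8t² + 6t + 45 = 0.
Possible rational roots are divisors of 45. Testing t = 5 gives 0, so (t - 5) is a factor.
Divide: t³ - 8t² + 6t + 45 = (t - 5)(t² - 3t - 9).
Apply the quadratic formula to t² - 3t - 9 = 0: t = (3 ± √45)/2, i.e. t ≈ 4.8541 or t ≈ -1.8541.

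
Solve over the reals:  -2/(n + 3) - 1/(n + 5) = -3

Multiply both sides by (n + 3)(n + 5):
-2(n + 5) - (n + 3) = -3(n + 3)(n + 5).
Expand and collect terms: -3n^2 - 21n - 32 = 0.
By the quadratic formula, n = (21 +/- sqrt(57)) / -6, so n ~= -4.7583 or n ~= -2.2417.
Neither value makes a denominator zero (n != -3, n != -5), so both are valid.

n = -4.7583 or n = -2.2417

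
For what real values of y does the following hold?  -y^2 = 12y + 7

Rearrange to standard form: -y^2 - 12y - 7 = 0.
Discriminant: (-12)^2 - 4*(-1)*(-7) = 116.
Quadratic formula: y = (12 +/- sqrt(116)) / (-2).
So y = -6 - sqrt(29) ~= -11.3852 or y = -6 + sqrt(29) ~= -0.6148.

y = -11.3852 or y = -0.6148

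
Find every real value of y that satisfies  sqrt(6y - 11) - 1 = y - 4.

y = 10

Isolate the radical: sqrt(6y - 11) = y - 3.
Square both sides: 6y - 11 = (y - 3)^2.
Expand and rearrange: y^2 - 12y + 20 = 0.
Solving gives y = 10 or y = 2.
Check each candidate in the original equation:
  y = 10: sqrt(49) = 7, while y - 3 = 7 — valid.
  y = 2: sqrt(1) = 1, while y - 3 = -1 — extraneous.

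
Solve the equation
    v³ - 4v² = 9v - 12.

v = -2.2749 or v = 1 or v = 5.2749

Rearrange: v³ - 4v² - 9v + 12 = 0.
Possible rational roots are divisors of 12. Testing v = 1 gives 0, so (v - 1) is a factor.
Divide: v³ - 4v² - 9v + 12 = (v - 1)(v² - 3v - 12).
Apply the quadratic formula to v² - 3v - 12 = 0: v = (3 ± √57)/2, i.e. v ≈ 5.2749 or v ≈ -2.2749.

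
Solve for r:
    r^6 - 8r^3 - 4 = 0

r = -0.7787 or r = 2.0386

Let u = r^3. The equation becomes u^2 - 8u - 4 = 0.
By the quadratic formula, u = 4 + 2*sqrt(5) or u = 4 - 2*sqrt(5).
r^3 = 4 + 2*sqrt(5) gives r = (4 + 2*sqrt(5))^(1/3) ~= 2.0386.
r^3 = 4 - 2*sqrt(5) gives r = -(-4 + 2*sqrt(5))^(1/3) ~= -0.7787.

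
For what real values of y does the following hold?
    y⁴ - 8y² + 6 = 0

Let u = y². The equation becomes u² - 8u + 6 = 0.
By the quadratic formula, u = √(10) + 4 or u = 4 - √(10).
y² = √(10) + 4 gives y = ±√(√(10) + 4) ≈ ±2.6762.
y² = 4 - √(10) gives y = ±√(4 - √(10)) ≈ ±0.9153.

y = -2.6762 or y = -0.9153 or y = 0.9153 or y = 2.6762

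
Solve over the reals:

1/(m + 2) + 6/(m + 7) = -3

Multiply both sides by (m + 2)(m + 7):
(m + 7) + 6(m + 2) = -3(m + 2)(m + 7).
Expand and collect terms: -3m² - 34m - 61 = 0.
By the quadratic formula, m = (34 ± √424) / -6, so m ≈ -9.0985 or m ≈ -2.2348.
Neither value makes a denominator zero (m ≠ -2, m ≠ -7), so both are valid.

m = -9.0985 or m = -2.2348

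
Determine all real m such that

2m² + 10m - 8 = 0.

Discriminant: (10)² − 4·2·(-8) = 164.
Quadratic formula: m = (-10 ± √164) / 4.
So m = -5/2 + √(41)/2 ≈ 0.7016 or m = -√(41)/2 - 5/2 ≈ -5.7016.

m = -5.7016 or m = 0.7016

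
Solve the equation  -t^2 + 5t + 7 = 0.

Discriminant: (5)^2 - 4*(-1)*7 = 53.
Quadratic formula: t = (-5 +/- sqrt(53)) / (-2).
So t = 5/2 - sqrt(53)/2 ~= -1.1401 or t = 5/2 + sqrt(53)/2 ~= 6.1401.

t = -1.1401 or t = 6.1401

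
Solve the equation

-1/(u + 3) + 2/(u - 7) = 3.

Multiply both sides by (u + 3)(u - 7):
-(u - 7) + 2(u + 3) = 3(u + 3)(u - 7).
Expand and collect terms: 3u² - 13u - 76 = 0.
By the quadratic formula, u = (13 ± √1081) / 6, so u ≈ 7.6464 or u ≈ -3.3131.
Neither value makes a denominator zero (u ≠ -3, u ≠ 7), so both are valid.

u = -3.3131 or u = 7.6464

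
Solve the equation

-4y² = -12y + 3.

y = 0.2753 or y = 2.7247

Rearrange to standard form: -4y² + 12y - 3 = 0.
Discriminant: (12)² − 4·(-4)·(-3) = 96.
Quadratic formula: y = (-12 ± √96) / (-8).
So y = 3/2 - √(6)/2 ≈ 0.2753 or y = √(6)/2 + 3/2 ≈ 2.7247.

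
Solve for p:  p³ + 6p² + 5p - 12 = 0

Possible rational roots are divisors of -12. Testing p = -4 gives 0, so (p + 4) is a factor.
Divide: p³ + 6p² + 5p - 12 = (p + 4)(p² + 2p - 3).
Factor the quadratic: p = 1 or p = -3.

p = -4 or p = -3 or p = 1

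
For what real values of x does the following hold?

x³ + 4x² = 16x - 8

x = -6.6056 or x = 0.6056 or x = 2

Rearrange: x³ + 4x² - 16x + 8 = 0.
Possible rational roots are divisors of 8. Testing x = 2 gives 0, so (x - 2) is a factor.
Divide: x³ + 4x² - 16x + 8 = (x - 2)(x² + 6x - 4).
Apply the quadratic formula to x² + 6x - 4 = 0: x = (-6 ± √52)/2, i.e. x ≈ 0.6056 or x ≈ -6.6056.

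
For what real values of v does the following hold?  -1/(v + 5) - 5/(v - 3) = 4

v = -5.2944 or v = 1.7944

Multiply both sides by (v + 5)(v - 3):
-(v - 3) - 5(v + 5) = 4(v + 5)(v - 3).
Expand and collect terms: 4v^2 + 14v - 38 = 0.
By the quadratic formula, v = (-14 +/- sqrt(804)) / 8, so v ~= 1.7944 or v ~= -5.2944.
Neither value makes a denominator zero (v != -5, v != 3), so both are valid.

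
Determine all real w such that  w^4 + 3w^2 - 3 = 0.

Let u = w^2. The equation becomes u^2 + 3u - 3 = 0.
By the quadratic formula, u = -3/2 + sqrt(21)/2 or u = -sqrt(21)/2 - 3/2.
w^2 = -3/2 + sqrt(21)/2 gives w = +/-sqrt(-3/2 + sqrt(21)/2) ~= +/-0.8895.
w^2 = -sqrt(21)/2 - 3/2 < 0 has no real solution.

w = -0.8895 or w = 0.8895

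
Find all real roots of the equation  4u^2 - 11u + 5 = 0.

u = 0.5746 or u = 2.1754

Discriminant: (-11)^2 - 4*4*5 = 41.
Quadratic formula: u = (11 +/- sqrt(41)) / 8.
So u = sqrt(41)/8 + 11/8 ~= 2.1754 or u = 11/8 - sqrt(41)/8 ~= 0.5746.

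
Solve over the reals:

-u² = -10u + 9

Bring every term to one side: -u² + 10u - 9 = 0.
Factor: -1(u - 9)(u - 1) = 0.
So u = 9 or u = 1.

u = 1 or u = 9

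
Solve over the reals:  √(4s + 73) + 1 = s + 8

Isolate the radical: √(4s + 73) = s + 7.
Square both sides: 4s + 73 = (s + 7)².
Expand and rearrange: s² + 10s - 24 = 0.
Solving gives s = 2 or s = -12.
Check each candidate in the original equation:
  s = 2: √(81) = 9, while s + 7 = 9 — valid.
  s = -12: √(25) = 5, while s + 7 = -5 — extraneous.

s = 2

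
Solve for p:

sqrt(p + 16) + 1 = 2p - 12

p = 9

Isolate the radical: sqrt(p + 16) = 2p - 13.
Square both sides: p + 16 = (2p - 13)^2.
Expand and rearrange: 4p^2 - 53p + 153 = 0.
Solving gives p = 9 or p = 4.25.
Check each candidate in the original equation:
  p = 9: sqrt(25) = 5, while 2p - 13 = 5 — valid.
  p = 4.25: sqrt(20.25) = 4.5, while 2p - 13 = -4.5 — extraneous.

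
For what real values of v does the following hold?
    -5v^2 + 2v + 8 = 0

v = -1.0806 or v = 1.4806

Discriminant: (2)^2 - 4*(-5)*8 = 164.
Quadratic formula: v = (-2 +/- sqrt(164)) / (-10).
So v = 1/5 - sqrt(41)/5 ~= -1.0806 or v = 1/5 + sqrt(41)/5 ~= 1.4806.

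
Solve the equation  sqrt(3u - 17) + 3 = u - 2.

Isolate the radical: sqrt(3u - 17) = u - 5.
Square both sides: 3u - 17 = (u - 5)^2.
Expand and rearrange: u^2 - 13u + 42 = 0.
Solving gives u = 7 or u = 6.
Check each candidate in the original equation:
  u = 7: sqrt(4) = 2, while u - 5 = 2 — valid.
  u = 6: sqrt(1) = 1, while u - 5 = 1 — valid.

u = 6 or u = 7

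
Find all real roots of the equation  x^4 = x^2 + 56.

Let u = x^2. The equation becomes u^2 - u - 56 = 0.
Factor: (u - 8)(u + 7) = 0, so u = 8 or u = -7.
x^2 = 8 gives x = +/-2*sqrt(2) ~= +/-2.8284.
x^2 = -7 < 0 has no real solution.

x = -2.8284 or x = 2.8284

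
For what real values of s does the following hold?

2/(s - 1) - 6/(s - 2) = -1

Multiply both sides by (s - 1)(s - 2):
2(s - 2) - 6(s - 1) = -(s - 1)(s - 2).
Expand and collect terms: -s^2 + 7s - 4 = 0.
By the quadratic formula, s = (-7 +/- sqrt(33)) / -2, so s ~= 0.6277 or s ~= 6.3723.
Neither value makes a denominator zero (s != 1, s != 2), so both are valid.

s = 0.6277 or s = 6.3723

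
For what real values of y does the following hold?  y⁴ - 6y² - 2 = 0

y = -2.5133 or y = 2.5133

Let u = y². The equation becomes u² - 6u - 2 = 0.
By the quadratic formula, u = 3 + √(11) or u = 3 - √(11).
y² = 3 + √(11) gives y = ±√(3 + √(11)) ≈ ±2.5133.
y² = 3 - √(11) < 0 has no real solution.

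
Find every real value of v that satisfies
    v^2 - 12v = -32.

Bring every term to one side: v^2 - 12v + 32 = 0.
Factor: (v - 8)(v - 4) = 0.
So v = 8 or v = 4.

v = 4 or v = 8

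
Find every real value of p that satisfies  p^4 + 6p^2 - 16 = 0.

Let u = p^2. The equation becomes u^2 + 6u - 16 = 0.
Factor: (u + 8)(u - 2) = 0, so u = -8 or u = 2.
p^2 = -8 < 0 has no real solution.
p^2 = 2 gives p = +/-sqrt(2) ~= +/-1.4142.

p = -1.4142 or p = 1.4142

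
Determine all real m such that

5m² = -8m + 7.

m = -2.2283 or m = 0.6283

Rearrange to standard form: 5m² + 8m - 7 = 0.
Discriminant: (8)² − 4·5·(-7) = 204.
Quadratic formula: m = (-8 ± √204) / 10.
So m = -4/5 + √(51)/5 ≈ 0.6283 or m = -√(51)/5 - 4/5 ≈ -2.2283.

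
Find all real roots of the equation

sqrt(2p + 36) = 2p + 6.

Square both sides: 2p + 36 = (2p + 6)^2.
Expand and rearrange: 4p^2 + 22p = 0.
Solving gives p = 0 or p = -5.5.
Check each candidate in the original equation:
  p = 0: sqrt(36) = 6, while 2p + 6 = 6 — valid.
  p = -5.5: sqrt(25) = 5, while 2p + 6 = -5 — extraneous.

p = 0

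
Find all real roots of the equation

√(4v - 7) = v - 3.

Square both sides: 4v - 7 = (v - 3)².
Expand and rearrange: v² - 10v + 16 = 0.
Solving gives v = 8 or v = 2.
Check each candidate in the original equation:
  v = 8: √(25) = 5, while v - 3 = 5 — valid.
  v = 2: √(1) = 1, while v - 3 = -1 — extraneous.

v = 8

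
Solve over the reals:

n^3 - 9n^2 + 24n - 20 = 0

Possible rational roots are divisors of -20. Testing n = 5 gives 0, so (n - 5) is a factor.
Divide: n^3 - 9n^2 + 24n - 20 = (n - 5)(n^2 - 4n + 4).
The quadratic has the repeated root n = 2.

n = 2 or n = 5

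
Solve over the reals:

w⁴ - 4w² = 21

w = -2.6458 or w = 2.6458

Let u = w². The equation becomes u² - 4u - 21 = 0.
Factor: (u + 3)(u - 7) = 0, so u = -3 or u = 7.
w² = -3 < 0 has no real solution.
w² = 7 gives w = ±√(7) ≈ ±2.6458.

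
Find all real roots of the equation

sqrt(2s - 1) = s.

Square both sides: 2s - 1 = (s)^2.
Expand and rearrange: s^2 - 2s + 1 = 0.
This gives the repeated root s = 1.
Check in the original equation:
  s = 1: sqrt(1) = 1, while s = 1 — valid.

s = 1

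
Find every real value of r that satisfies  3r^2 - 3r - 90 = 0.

r = -5 or r = 6

Factor: 3(r + 5)(r - 6) = 0.
So r = -5 or r = 6.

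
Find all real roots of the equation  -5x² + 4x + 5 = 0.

x = -0.677 or x = 1.477

Discriminant: (4)² − 4·(-5)·5 = 116.
Quadratic formula: x = (-4 ± √116) / (-10).
So x = 2/5 - √(29)/5 ≈ -0.677 or x = 2/5 + √(29)/5 ≈ 1.477.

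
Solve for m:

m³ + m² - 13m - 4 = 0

m = -4 or m = -0.3028 or m = 3.3028

Possible rational roots are divisors of -4. Testing m = -4 gives 0, so (m + 4) is a factor.
Divide: m³ + m² - 13m - 4 = (m + 4)(m² - 3m - 1).
Apply the quadratic formula to m² - 3m - 1 = 0: m = (3 ± √13)/2, i.e. m ≈ 3.3028 or m ≈ -0.3028.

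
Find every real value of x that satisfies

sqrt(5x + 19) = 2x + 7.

x = -2

Square both sides: 5x + 19 = (2x + 7)^2.
Expand and rearrange: 4x^2 + 23x + 30 = 0.
Solving gives x = -2 or x = -3.75.
Check each candidate in the original equation:
  x = -2: sqrt(9) = 3, while 2x + 7 = 3 — valid.
  x = -3.75: sqrt(0.25) = 0.5, while 2x + 7 = -0.5 — extraneous.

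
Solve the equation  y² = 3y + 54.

Bring every term to one side: y² - 3y - 54 = 0.
Factor: (y - 9)(y + 6) = 0.
So y = 9 or y = -6.

y = -6 or y = 9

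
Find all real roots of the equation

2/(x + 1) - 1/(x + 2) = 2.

x = -2.2808 or x = -0.2192

Multiply both sides by (x + 1)(x + 2):
2(x + 2) - (x + 1) = 2(x + 1)(x + 2).
Expand and collect terms: 2x^2 + 5x + 1 = 0.
By the quadratic formula, x = (-5 +/- sqrt(17)) / 4, so x ~= -0.2192 or x ~= -2.2808.
Neither value makes a denominator zero (x != -1, x != -2), so both are valid.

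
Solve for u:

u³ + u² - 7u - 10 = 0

u = -2 or u = -1.7913 or u = 2.7913

Possible rational roots are divisors of -10. Testing u = -2 gives 0, so (u + 2) is a factor.
Divide: u³ + u² - 7u - 10 = (u + 2)(u² - u - 5).
Apply the quadratic formula to u² - u - 5 = 0: u = (1 ± √21)/2, i.e. u ≈ 2.7913 or u ≈ -1.7913.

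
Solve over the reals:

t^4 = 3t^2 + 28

Let u = t^2. The equation becomes u^2 - 3u - 28 = 0.
Factor: (u + 4)(u - 7) = 0, so u = -4 or u = 7.
t^2 = -4 < 0 has no real solution.
t^2 = 7 gives t = +/-sqrt(7) ~= +/-2.6458.

t = -2.6458 or t = 2.6458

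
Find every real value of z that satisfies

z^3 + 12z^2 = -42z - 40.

z = -6.4495 or z = -4 or z = -1.5505

Rearrange: z^3 + 12z^2 + 42z + 40 = 0.
Possible rational roots are divisors of 40. Testing z = -4 gives 0, so (z + 4) is a factor.
Divide: z^3 + 12z^2 + 42z + 40 = (z + 4)(z^2 + 8z + 10).
Apply the quadratic formula to z^2 + 8z + 10 = 0: z = (-8 +/- sqrt(24))/2, i.e. z ~= -1.5505 or z ~= -6.4495.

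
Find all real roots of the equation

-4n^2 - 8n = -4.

Rearrange to standard form: -4n^2 - 8n + 4 = 0.
Discriminant: (-8)^2 - 4*(-4)*4 = 128.
Quadratic formula: n = (8 +/- sqrt(128)) / (-8).
So n = -sqrt(2) - 1 ~= -2.4142 or n = -1 + sqrt(2) ~= 0.4142.

n = -2.4142 or n = 0.4142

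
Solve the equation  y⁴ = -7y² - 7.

Let u = y². The equation becomes u² + 7u + 7 = 0.
By the quadratic formula, u = -7/2 + √(21)/2 or u = -7/2 - √(21)/2.
y² = -7/2 + √(21)/2 < 0 has no real solution.
y² = -7/2 - √(21)/2 < 0 has no real solution.

No real solutions.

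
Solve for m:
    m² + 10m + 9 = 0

Factor: (m + 9)(m + 1) = 0.
So m = -9 or m = -1.

m = -9 or m = -1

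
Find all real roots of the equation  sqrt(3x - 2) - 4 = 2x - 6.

Isolate the radical: sqrt(3x - 2) = 2x - 2.
Square both sides: 3x - 2 = (2x - 2)^2.
Expand and rearrange: 4x^2 - 11x + 6 = 0.
Solving gives x = 2 or x = 0.75.
Check each candidate in the original equation:
  x = 2: sqrt(4) = 2, while 2x - 2 = 2 — valid.
  x = 0.75: sqrt(0.25) = 0.5, while 2x - 2 = -0.5 — extraneous.

x = 2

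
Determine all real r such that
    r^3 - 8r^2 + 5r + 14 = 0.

Possible rational roots are divisors of 14. Testing r = 2 gives 0, so (r - 2) is a factor.
Divide: r^3 - 8r^2 + 5r + 14 = (r - 2)(r^2 - 6r - 7).
Factor the quadratic: r = 7 or r = -1.

r = -1 or r = 2 or r = 7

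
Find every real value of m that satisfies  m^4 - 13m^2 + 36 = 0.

Let u = m^2. The equation becomes u^2 - 13u + 36 = 0.
Factor: (u - 4)(u - 9) = 0, so u = 4 or u = 9.
m^2 = 4 gives m = +/-2.
m^2 = 9 gives m = +/-3.

m = -3 or m = -2 or m = 2 or m = 3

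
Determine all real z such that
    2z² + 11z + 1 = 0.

Discriminant: (11)² − 4·2·1 = 113.
Quadratic formula: z = (-11 ± √113) / 4.
So z = -11/4 + √(113)/4 ≈ -0.0925 or z = -11/4 - √(113)/4 ≈ -5.4075.

z = -5.4075 or z = -0.0925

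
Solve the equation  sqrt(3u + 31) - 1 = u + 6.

Isolate the radical: sqrt(3u + 31) = u + 7.
Square both sides: 3u + 31 = (u + 7)^2.
Expand and rearrange: u^2 + 11u + 18 = 0.
Solving gives u = -2 or u = -9.
Check each candidate in the original equation:
  u = -2: sqrt(25) = 5, while u + 7 = 5 — valid.
  u = -9: sqrt(4) = 2, while u + 7 = -2 — extraneous.

u = -2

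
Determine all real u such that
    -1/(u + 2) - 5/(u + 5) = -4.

Multiply both sides by (u + 2)(u + 5):
-(u + 5) - 5(u + 2) = -4(u + 2)(u + 5).
Expand and collect terms: -4u^2 - 22u - 25 = 0.
By the quadratic formula, u = (22 +/- sqrt(84)) / -8, so u ~= -3.8956 or u ~= -1.6044.
Neither value makes a denominator zero (u != -2, u != -5), so both are valid.

u = -3.8956 or u = -1.6044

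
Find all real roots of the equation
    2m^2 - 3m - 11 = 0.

Discriminant: (-3)^2 - 4*2*(-11) = 97.
Quadratic formula: m = (3 +/- sqrt(97)) / 4.
So m = 3/4 + sqrt(97)/4 ~= 3.2122 or m = 3/4 - sqrt(97)/4 ~= -1.7122.

m = -1.7122 or m = 3.2122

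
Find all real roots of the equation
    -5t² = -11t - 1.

t = -0.0874 or t = 2.2874

Rearrange to standard form: -5t² + 11t + 1 = 0.
Discriminant: (11)² − 4·(-5)·1 = 141.
Quadratic formula: t = (-11 ± √141) / (-10).
So t = 11/10 - √(141)/10 ≈ -0.0874 or t = 11/10 + √(141)/10 ≈ 2.2874.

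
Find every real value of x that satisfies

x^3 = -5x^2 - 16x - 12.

x = -1

Rearrange: x^3 + 5x^2 + 16x + 12 = 0.
Possible rational roots are divisors of 12. Testing x = -1 gives 0, so (x + 1) is a factor.
Divide: x^3 + 5x^2 + 16x + 12 = (x + 1)(x^2 + 4x + 12).
The quadratic x^2 + 4x + 12 has discriminant -32 < 0, so no further real roots.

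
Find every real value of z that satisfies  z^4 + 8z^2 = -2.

No real solutions.

Let u = z^2. The equation becomes u^2 + 8u + 2 = 0.
By the quadratic formula, u = -4 + sqrt(14) or u = -4 - sqrt(14).
z^2 = -4 + sqrt(14) < 0 has no real solution.
z^2 = -4 - sqrt(14) < 0 has no real solution.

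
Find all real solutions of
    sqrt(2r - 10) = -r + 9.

Square both sides: 2r - 10 = (-r + 9)^2.
Expand and rearrange: r^2 - 20r + 91 = 0.
Solving gives r = 13 or r = 7.
Check each candidate in the original equation:
  r = 13: sqrt(16) = 4, while -r + 9 = -4 — extraneous.
  r = 7: sqrt(4) = 2, while -r + 9 = 2 — valid.

r = 7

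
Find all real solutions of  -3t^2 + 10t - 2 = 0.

Discriminant: (10)^2 - 4*(-3)*(-2) = 76.
Quadratic formula: t = (-10 +/- sqrt(76)) / (-6).
So t = 5/3 - sqrt(19)/3 ~= 0.2137 or t = sqrt(19)/3 + 5/3 ~= 3.1196.

t = 0.2137 or t = 3.1196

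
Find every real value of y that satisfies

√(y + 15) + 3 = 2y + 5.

y = 1

Isolate the radical: √(y + 15) = 2y + 2.
Square both sides: y + 15 = (2y + 2)².
Expand and rearrange: 4y² + 7y - 11 = 0.
Solving gives y = 1 or y = -2.75.
Check each candidate in the original equation:
  y = 1: √(16) = 4, while 2y + 2 = 4 — valid.
  y = -2.75: √(12.25) = 3.5, while 2y + 2 = -3.5 — extraneous.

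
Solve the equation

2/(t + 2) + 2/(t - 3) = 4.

t = -1.5495 or t = 3.5495

Multiply both sides by (t + 2)(t - 3):
2(t - 3) + 2(t + 2) = 4(t + 2)(t - 3).
Expand and collect terms: 4t^2 - 8t - 22 = 0.
By the quadratic formula, t = (8 +/- sqrt(416)) / 8, so t ~= 3.5495 or t ~= -1.5495.
Neither value makes a denominator zero (t != -2, t != 3), so both are valid.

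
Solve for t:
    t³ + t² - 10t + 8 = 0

Possible rational roots are divisors of 8. Testing t = -4 gives 0, so (t + 4) is a factor.
Divide: t³ + t² - 10t + 8 = (t + 4)(t² - 3t + 2).
Factor the quadratic: t = 2 or t = 1.

t = -4 or t = 1 or t = 2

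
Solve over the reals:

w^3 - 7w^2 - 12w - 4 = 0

Possible rational roots are divisors of -4. Testing w = -1 gives 0, so (w + 1) is a factor.
Divide: w^3 - 7w^2 - 12w - 4 = (w + 1)(w^2 - 8w - 4).
Apply the quadratic formula to w^2 - 8w - 4 = 0: w = (8 +/- sqrt(80))/2, i.e. w ~= 8.4721 or w ~= -0.4721.

w = -1 or w = -0.4721 or w = 8.4721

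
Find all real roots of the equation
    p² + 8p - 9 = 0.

p = -9 or p = 1

Factor: (p - 1)(p + 9) = 0.
So p = 1 or p = -9.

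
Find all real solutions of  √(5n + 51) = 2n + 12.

n = -3

Square both sides: 5n + 51 = (2n + 12)².
Expand and rearrange: 4n² + 43n + 93 = 0.
Solving gives n = -3 or n = -7.75.
Check each candidate in the original equation:
  n = -3: √(36) = 6, while 2n + 12 = 6 — valid.
  n = -7.75: √(12.25) = 3.5, while 2n + 12 = -3.5 — extraneous.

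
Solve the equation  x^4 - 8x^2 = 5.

Let u = x^2. The equation becomes u^2 - 8u - 5 = 0.
By the quadratic formula, u = 4 + sqrt(21) or u = 4 - sqrt(21).
x^2 = 4 + sqrt(21) gives x = +/-sqrt(4 + sqrt(21)) ~= +/-2.9296.
x^2 = 4 - sqrt(21) < 0 has no real solution.

x = -2.9296 or x = 2.9296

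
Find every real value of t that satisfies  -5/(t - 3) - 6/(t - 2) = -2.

t = 2.5 or t = 8

Multiply both sides by (t - 3)(t - 2):
-5(t - 2) - 6(t - 3) = -2(t - 3)(t - 2).
Expand and collect terms: -2t² + 21t - 40 = 0.
Factor or apply the quadratic formula: t = 2.5 or t = 8.
Neither value makes a denominator zero (t ≠ 3, t ≠ 2), so both are valid.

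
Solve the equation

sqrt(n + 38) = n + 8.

n = -2

Square both sides: n + 38 = (n + 8)^2.
Expand and rearrange: n^2 + 15n + 26 = 0.
Solving gives n = -2 or n = -13.
Check each candidate in the original equation:
  n = -2: sqrt(36) = 6, while n + 8 = 6 — valid.
  n = -13: sqrt(25) = 5, while n + 8 = -5 — extraneous.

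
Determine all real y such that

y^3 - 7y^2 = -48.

Rearrange: y^3 - 7y^2 + 48 = 0.
Possible rational roots are divisors of 48. Testing y = 4 gives 0, so (y - 4) is a factor.
Divide: y^3 - 7y^2 + 48 = (y - 4)(y^2 - 3y - 12).
Apply the quadratic formula to y^2 - 3y - 12 = 0: y = (3 +/- sqrt(57))/2, i.e. y ~= 5.2749 or y ~= -2.2749.

y = -2.2749 or y = 4 or y = 5.2749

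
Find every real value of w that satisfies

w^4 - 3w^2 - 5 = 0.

Let u = w^2. The equation becomes u^2 - 3u - 5 = 0.
By the quadratic formula, u = 3/2 + sqrt(29)/2 or u = 3/2 - sqrt(29)/2.
w^2 = 3/2 + sqrt(29)/2 gives w = +/-sqrt(3/2 + sqrt(29)/2) ~= +/-2.0476.
w^2 = 3/2 - sqrt(29)/2 < 0 has no real solution.

w = -2.0476 or w = 2.0476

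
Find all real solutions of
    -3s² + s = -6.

Rearrange to standard form: -3s² + s + 6 = 0.
Discriminant: (1)² − 4·(-3)·6 = 73.
Quadratic formula: s = (-1 ± √73) / (-6).
So s = 1/6 - √(73)/6 ≈ -1.2573 or s = 1/6 + √(73)/6 ≈ 1.5907.

s = -1.2573 or s = 1.5907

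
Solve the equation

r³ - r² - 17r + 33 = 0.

Possible rational roots are divisors of 33. Testing r = 3 gives 0, so (r - 3) is a factor.
Divide: r³ - r² - 17r + 33 = (r - 3)(r² + 2r - 11).
Apply the quadratic formula to r² + 2r - 11 = 0: r = (-2 ± √48)/2, i.e. r ≈ 2.4641 or r ≈ -4.4641.

r = -4.4641 or r = 2.4641 or r = 3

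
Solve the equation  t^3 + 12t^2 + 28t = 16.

t = -8.4721 or t = -4 or t = 0.4721

Rearrange: t^3 + 12t^2 + 28t - 16 = 0.
Possible rational roots are divisors of -16. Testing t = -4 gives 0, so (t + 4) is a factor.
Divide: t^3 + 12t^2 + 28t - 16 = (t + 4)(t^2 + 8t - 4).
Apply the quadratic formula to t^2 + 8t - 4 = 0: t = (-8 +/- sqrt(80))/2, i.e. t ~= 0.4721 or t ~= -8.4721.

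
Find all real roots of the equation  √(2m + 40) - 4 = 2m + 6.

m = -2

Isolate the radical: √(2m + 40) = 2m + 10.
Square both sides: 2m + 40 = (2m + 10)².
Expand and rearrange: 4m² + 38m + 60 = 0.
Solving gives m = -2 or m = -7.5.
Check each candidate in the original equation:
  m = -2: √(36) = 6, while 2m + 10 = 6 — valid.
  m = -7.5: √(25) = 5, while 2m + 10 = -5 — extraneous.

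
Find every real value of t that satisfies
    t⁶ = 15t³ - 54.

t = 1.8171 or t = 2.0801

Let u = t³. The equation becomes u² - 15u + 54 = 0.
Factor: (u - 6)(u - 9) = 0, so u = 6 or u = 9.
t³ = 6 gives t = ∛(6) ≈ 1.8171.
t³ = 9 gives t = ∛(9) ≈ 2.0801.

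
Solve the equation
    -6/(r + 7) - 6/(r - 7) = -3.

r = -5.2801 or r = 9.2801

Multiply both sides by (r + 7)(r - 7):
-6(r - 7) - 6(r + 7) = -3(r + 7)(r - 7).
Expand and collect terms: -3r² + 12r + 147 = 0.
By the quadratic formula, r = (-12 ± √1908) / -6, so r ≈ -5.2801 or r ≈ 9.2801.
Neither value makes a denominator zero (r ≠ -7, r ≠ 7), so both are valid.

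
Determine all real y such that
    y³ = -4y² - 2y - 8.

Rearrange: y³ + 4y² + 2y + 8 = 0.
Possible rational roots are divisors of 8. Testing y = -4 gives 0, so (y + 4) is a factor.
Divide: y³ + 4y² + 2y + 8 = (y + 4)(y² + 2).
The quadratic y² + 2 has discriminant -8 < 0, so no further real roots.

y = -4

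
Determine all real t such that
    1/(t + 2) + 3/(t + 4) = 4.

t = -3.366 or t = -1.634

Multiply both sides by (t + 2)(t + 4):
(t + 4) + 3(t + 2) = 4(t + 2)(t + 4).
Expand and collect terms: 4t² + 20t + 22 = 0.
By the quadratic formula, t = (-20 ± √48) / 8, so t ≈ -1.634 or t ≈ -3.366.
Neither value makes a denominator zero (t ≠ -2, t ≠ -4), so both are valid.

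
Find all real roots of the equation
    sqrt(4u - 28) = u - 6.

u = 8

Square both sides: 4u - 28 = (u - 6)^2.
Expand and rearrange: u^2 - 16u + 64 = 0.
This gives the repeated root u = 8.
Check in the original equation:
  u = 8: sqrt(4) = 2, while u - 6 = 2 — valid.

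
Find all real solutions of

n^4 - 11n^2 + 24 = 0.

Let u = n^2. The equation becomes u^2 - 11u + 24 = 0.
Factor: (u - 3)(u - 8) = 0, so u = 3 or u = 8.
n^2 = 3 gives n = +/-sqrt(3) ~= +/-1.7321.
n^2 = 8 gives n = +/-2*sqrt(2) ~= +/-2.8284.

n = -2.8284 or n = -1.7321 or n = 1.7321 or n = 2.8284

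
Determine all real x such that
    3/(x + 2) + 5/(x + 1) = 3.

Multiply both sides by (x + 2)(x + 1):
3(x + 1) + 5(x + 2) = 3(x + 2)(x + 1).
Expand and collect terms: 3x² + x - 7 = 0.
By the quadratic formula, x = (-1 ± √85) / 6, so x ≈ 1.3699 or x ≈ -1.7033.
Neither value makes a denominator zero (x ≠ -2, x ≠ -1), so both are valid.

x = -1.7033 or x = 1.3699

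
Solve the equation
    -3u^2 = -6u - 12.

Rearrange to standard form: -3u^2 + 6u + 12 = 0.
Discriminant: (6)^2 - 4*(-3)*12 = 180.
Quadratic formula: u = (-6 +/- sqrt(180)) / (-6).
So u = 1 - sqrt(5) ~= -1.2361 or u = 1 + sqrt(5) ~= 3.2361.

u = -1.2361 or u = 3.2361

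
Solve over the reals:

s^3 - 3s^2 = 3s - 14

Rearrange: s^3 - 3s^2 - 3s + 14 = 0.
Possible rational roots are divisors of 14. Testing s = -2 gives 0, so (s + 2) is a factor.
Divide: s^3 - 3s^2 - 3s + 14 = (s + 2)(s^2 - 5s + 7).
The quadratic s^2 - 5s + 7 has discriminant -3 < 0, so no further real roots.

s = -2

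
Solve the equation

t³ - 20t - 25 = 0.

t = -3.618 or t = -1.382 or t = 5

Possible rational roots are divisors of -25. Testing t = 5 gives 0, so (t - 5) is a factor.
Divide: t³ - 20t - 25 = (t - 5)(t² + 5t + 5).
Apply the quadratic formula to t² + 5t + 5 = 0: t = (-5 ± √5)/2, i.e. t ≈ -1.382 or t ≈ -3.618.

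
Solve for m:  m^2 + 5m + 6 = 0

Factor: (m + 2)(m + 3) = 0.
So m = -2 or m = -3.

m = -3 or m = -2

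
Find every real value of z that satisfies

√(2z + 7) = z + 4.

Square both sides: 2z + 7 = (z + 4)².
Expand and rearrange: z² + 6z + 9 = 0.
This gives the repeated root z = -3.
Check in the original equation:
  z = -3: √(1) = 1, while z + 4 = 1 — valid.

z = -3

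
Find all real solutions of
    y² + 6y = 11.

y = -7.4721 or y = 1.4721

Rearrange to standard form: y² + 6y - 11 = 0.
Discriminant: (6)² − 4·1·(-11) = 80.
Quadratic formula: y = (-6 ± √80) / 2.
So y = -3 + 2·√(5) ≈ 1.4721 or y = -2·√(5) - 3 ≈ -7.4721.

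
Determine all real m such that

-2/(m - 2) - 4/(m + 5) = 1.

Multiply both sides by (m - 2)(m + 5):
-2(m + 5) - 4(m - 2) = (m - 2)(m + 5).
Expand and collect terms: m^2 + 9m - 8 = 0.
By the quadratic formula, m = (-9 +/- sqrt(113)) / 2, so m ~= 0.8151 or m ~= -9.8151.
Neither value makes a denominator zero (m != 2, m != -5), so both are valid.

m = -9.8151 or m = 0.8151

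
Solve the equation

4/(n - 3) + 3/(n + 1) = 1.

Multiply both sides by (n - 3)(n + 1):
4(n + 1) + 3(n - 3) = (n - 3)(n + 1).
Expand and collect terms: n^2 - 9n + 2 = 0.
By the quadratic formula, n = (9 +/- sqrt(73)) / 2, so n ~= 8.772 or n ~= 0.228.
Neither value makes a denominator zero (n != 3, n != -1), so both are valid.

n = 0.228 or n = 8.772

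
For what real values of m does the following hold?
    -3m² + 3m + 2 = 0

m = -0.4574 or m = 1.4574

Discriminant: (3)² − 4·(-3)·2 = 33.
Quadratic formula: m = (-3 ± √33) / (-6).
So m = 1/2 - √(33)/6 ≈ -0.4574 or m = 1/2 + √(33)/6 ≈ 1.4574.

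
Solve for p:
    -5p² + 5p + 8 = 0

Discriminant: (5)² − 4·(-5)·8 = 185.
Quadratic formula: p = (-5 ± √185) / (-10).
So p = 1/2 - √(185)/10 ≈ -0.8601 or p = 1/2 + √(185)/10 ≈ 1.8601.

p = -0.8601 or p = 1.8601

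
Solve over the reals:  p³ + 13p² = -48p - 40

Rearrange: p³ + 13p² + 48p + 40 = 0.
Possible rational roots are divisors of 40. Testing p = -5 gives 0, so (p + 5) is a factor.
Divide: p³ + 13p² + 48p + 40 = (p + 5)(p² + 8p + 8).
Apply the quadratic formula to p² + 8p + 8 = 0: p = (-8 ± √32)/2, i.e. p ≈ -1.1716 or p ≈ -6.8284.

p = -6.8284 or p = -5 or p = -1.1716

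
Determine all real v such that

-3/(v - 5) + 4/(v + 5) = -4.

v = -5.9358 or v = 5.6858

Multiply both sides by (v - 5)(v + 5):
-3(v + 5) + 4(v - 5) = -4(v - 5)(v + 5).
Expand and collect terms: -4v² - v + 135 = 0.
By the quadratic formula, v = (1 ± √2161) / -8, so v ≈ -5.9358 or v ≈ 5.6858.
Neither value makes a denominator zero (v ≠ 5, v ≠ -5), so both are valid.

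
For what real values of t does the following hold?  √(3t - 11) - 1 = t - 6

Isolate the radical: √(3t - 11) = t - 5.
Square both sides: 3t - 11 = (t - 5)².
Expand and rearrange: t² - 13t + 36 = 0.
Solving gives t = 9 or t = 4.
Check each candidate in the original equation:
  t = 9: √(16) = 4, while t - 5 = 4 — valid.
  t = 4: √(1) = 1, while t - 5 = -1 — extraneous.

t = 9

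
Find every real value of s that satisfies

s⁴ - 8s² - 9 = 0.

Let u = s². The equation becomes u² - 8u - 9 = 0.
Factor: (u - 9)(u + 1) = 0, so u = 9 or u = -1.
s² = 9 gives s = ±3.
s² = -1 < 0 has no real solution.

s = -3 or s = 3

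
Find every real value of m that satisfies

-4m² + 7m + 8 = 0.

m = -0.788 or m = 2.538

Discriminant: (7)² − 4·(-4)·8 = 177.
Quadratic formula: m = (-7 ± √177) / (-8).
So m = 7/8 - √(177)/8 ≈ -0.788 or m = 7/8 + √(177)/8 ≈ 2.538.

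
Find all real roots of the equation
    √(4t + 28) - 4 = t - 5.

t = 9

Isolate the radical: √(4t + 28) = t - 1.
Square both sides: 4t + 28 = (t - 1)².
Expand and rearrange: t² - 6t - 27 = 0.
Solving gives t = 9 or t = -3.
Check each candidate in the original equation:
  t = 9: √(64) = 8, while t - 1 = 8 — valid.
  t = -3: √(16) = 4, while t - 1 = -4 — extraneous.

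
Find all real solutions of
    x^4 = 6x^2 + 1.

x = -2.4824 or x = 2.4824

Let u = x^2. The equation becomes u^2 - 6u - 1 = 0.
By the quadratic formula, u = 3 + sqrt(10) or u = 3 - sqrt(10).
x^2 = 3 + sqrt(10) gives x = +/-sqrt(3 + sqrt(10)) ~= +/-2.4824.
x^2 = 3 - sqrt(10) < 0 has no real solution.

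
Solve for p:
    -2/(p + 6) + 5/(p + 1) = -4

p = -5.2947 or p = -2.4553

Multiply both sides by (p + 6)(p + 1):
-2(p + 1) + 5(p + 6) = -4(p + 6)(p + 1).
Expand and collect terms: -4p^2 - 31p - 52 = 0.
By the quadratic formula, p = (31 +/- sqrt(129)) / -8, so p ~= -5.2947 or p ~= -2.4553.
Neither value makes a denominator zero (p != -6, p != -1), so both are valid.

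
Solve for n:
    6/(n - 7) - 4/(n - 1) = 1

n = -1.3246 or n = 11.3246

Multiply both sides by (n - 7)(n - 1):
6(n - 1) - 4(n - 7) = (n - 7)(n - 1).
Expand and collect terms: n^2 - 10n - 15 = 0.
By the quadratic formula, n = (10 +/- sqrt(160)) / 2, so n ~= 11.3246 or n ~= -1.3246.
Neither value makes a denominator zero (n != 7, n != 1), so both are valid.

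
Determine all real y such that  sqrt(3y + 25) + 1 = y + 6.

y = 0

Isolate the radical: sqrt(3y + 25) = y + 5.
Square both sides: 3y + 25 = (y + 5)^2.
Expand and rearrange: y^2 + 7y = 0.
Solving gives y = 0 or y = -7.
Check each candidate in the original equation:
  y = 0: sqrt(25) = 5, while y + 5 = 5 — valid.
  y = -7: sqrt(4) = 2, while y + 5 = -2 — extraneous.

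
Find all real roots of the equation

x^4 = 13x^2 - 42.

x = -2.6458 or x = -2.4495 or x = 2.4495 or x = 2.6458

Let u = x^2. The equation becomes u^2 - 13u + 42 = 0.
Factor: (u - 7)(u - 6) = 0, so u = 7 or u = 6.
x^2 = 7 gives x = +/-sqrt(7) ~= +/-2.6458.
x^2 = 6 gives x = +/-sqrt(6) ~= +/-2.4495.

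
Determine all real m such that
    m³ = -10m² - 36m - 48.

m = -4

Rearrange: m³ + 10m² + 36m + 48 = 0.
Possible rational roots are divisors of 48. Testing m = -4 gives 0, so (m + 4) is a factor.
Divide: m³ + 10m² + 36m + 48 = (m + 4)(m² + 6m + 12).
The quadratic m² + 6m + 12 has discriminant -12 < 0, so no further real roots.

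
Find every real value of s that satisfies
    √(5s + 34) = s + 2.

s = 6

Square both sides: 5s + 34 = (s + 2)².
Expand and rearrange: s² - s - 30 = 0.
Solving gives s = 6 or s = -5.
Check each candidate in the original equation:
  s = 6: √(64) = 8, while s + 2 = 8 — valid.
  s = -5: √(9) = 3, while s + 2 = -3 — extraneous.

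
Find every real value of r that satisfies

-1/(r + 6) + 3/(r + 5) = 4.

r = -6.1514 or r = -4.3486

Multiply both sides by (r + 6)(r + 5):
-(r + 5) + 3(r + 6) = 4(r + 6)(r + 5).
Expand and collect terms: 4r² + 42r + 107 = 0.
By the quadratic formula, r = (-42 ± √52) / 8, so r ≈ -4.3486 or r ≈ -6.1514.
Neither value makes a denominator zero (r ≠ -6, r ≠ -5), so both are valid.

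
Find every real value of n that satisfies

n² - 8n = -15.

n = 3 or n = 5

Bring every term to one side: n² - 8n + 15 = 0.
Factor: (n - 3)(n - 5) = 0.
So n = 3 or n = 5.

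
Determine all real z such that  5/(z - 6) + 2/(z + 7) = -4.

Multiply both sides by (z - 6)(z + 7):
5(z + 7) + 2(z - 6) = -4(z - 6)(z + 7).
Expand and collect terms: -4z² - 11z + 145 = 0.
By the quadratic formula, z = (11 ± √2441) / -8, so z ≈ -7.5508 or z ≈ 4.8008.
Neither value makes a denominator zero (z ≠ 6, z ≠ -7), so both are valid.

z = -7.5508 or z = 4.8008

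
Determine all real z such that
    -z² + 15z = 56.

z = 7 or z = 8

Bring every term to one side: -z² + 15z - 56 = 0.
Factor: -1(z - 8)(z - 7) = 0.
So z = 8 or z = 7.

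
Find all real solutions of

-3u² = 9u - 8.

u = -3.7174 or u = 0.7174

Rearrange to standard form: -3u² - 9u + 8 = 0.
Discriminant: (-9)² − 4·(-3)·8 = 177.
Quadratic formula: u = (9 ± √177) / (-6).
So u = -√(177)/6 - 3/2 ≈ -3.7174 or u = -3/2 + √(177)/6 ≈ 0.7174.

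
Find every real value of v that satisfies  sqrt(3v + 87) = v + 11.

v = -2

Square both sides: 3v + 87 = (v + 11)^2.
Expand and rearrange: v^2 + 19v + 34 = 0.
Solving gives v = -2 or v = -17.
Check each candidate in the original equation:
  v = -2: sqrt(81) = 9, while v + 11 = 9 — valid.
  v = -17: sqrt(36) = 6, while v + 11 = -6 — extraneous.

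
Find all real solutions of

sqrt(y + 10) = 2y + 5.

Square both sides: y + 10 = (2y + 5)^2.
Expand and rearrange: 4y^2 + 19y + 15 = 0.
Solving gives y = -1 or y = -3.75.
Check each candidate in the original equation:
  y = -1: sqrt(9) = 3, while 2y + 5 = 3 — valid.
  y = -3.75: sqrt(6.25) = 2.5, while 2y + 5 = -2.5 — extraneous.

y = -1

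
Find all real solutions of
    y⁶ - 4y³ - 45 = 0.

y = -1.71 or y = 2.0801

Let u = y³. The equation becomes u² - 4u - 45 = 0.
Factor: (u + 5)(u - 9) = 0, so u = -5 or u = 9.
y³ = -5 gives y = -∛(5) ≈ -1.71.
y³ = 9 gives y = ∛(9) ≈ 2.0801.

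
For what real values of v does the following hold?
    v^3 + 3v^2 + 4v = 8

Rearrange: v^3 + 3v^2 + 4v - 8 = 0.
Possible rational roots are divisors of -8. Testing v = 1 gives 0, so (v - 1) is a factor.
Divide: v^3 + 3v^2 + 4v - 8 = (v - 1)(v^2 + 4v + 8).
The quadratic v^2 + 4v + 8 has discriminant -16 < 0, so no further real roots.

v = 1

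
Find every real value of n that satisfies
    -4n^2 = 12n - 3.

Rearrange to standard form: -4n^2 - 12n + 3 = 0.
Discriminant: (-12)^2 - 4*(-4)*3 = 192.
Quadratic formula: n = (12 +/- sqrt(192)) / (-8).
So n = -sqrt(3) - 3/2 ~= -3.2321 or n = -3/2 + sqrt(3) ~= 0.2321.

n = -3.2321 or n = 0.2321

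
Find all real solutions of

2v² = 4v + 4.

Rearrange to standard form: 2v² - 4v - 4 = 0.
Discriminant: (-4)² − 4·2·(-4) = 48.
Quadratic formula: v = (4 ± √48) / 4.
So v = 1 + √(3) ≈ 2.7321 or v = 1 - √(3) ≈ -0.7321.

v = -0.7321 or v = 2.7321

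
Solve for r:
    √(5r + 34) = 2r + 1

Square both sides: 5r + 34 = (2r + 1)².
Expand and rearrange: 4r² - r - 33 = 0.
Solving gives r = 3 or r = -2.75.
Check each candidate in the original equation:
  r = 3: √(49) = 7, while 2r + 1 = 7 — valid.
  r = -2.75: √(20.25) = 4.5, while 2r + 1 = -4.5 — extraneous.

r = 3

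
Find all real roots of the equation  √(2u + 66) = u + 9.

Square both sides: 2u + 66 = (u + 9)².
Expand and rearrange: u² + 16u + 15 = 0.
Solving gives u = -1 or u = -15.
Check each candidate in the original equation:
  u = -1: √(64) = 8, while u + 9 = 8 — valid.
  u = -15: √(36) = 6, while u + 9 = -6 — extraneous.

u = -1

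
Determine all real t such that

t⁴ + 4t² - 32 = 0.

t = -2 or t = 2

Let u = t². The equation becomes u² + 4u - 32 = 0.
Factor: (u + 8)(u - 4) = 0, so u = -8 or u = 4.
t² = -8 < 0 has no real solution.
t² = 4 gives t = ±2.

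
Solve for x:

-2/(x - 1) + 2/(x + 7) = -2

Multiply both sides by (x - 1)(x + 7):
-2(x + 7) + 2(x - 1) = -2(x - 1)(x + 7).
Expand and collect terms: -2x² - 12x + 30 = 0.
By the quadratic formula, x = (12 ± √384) / -4, so x ≈ -7.899 or x ≈ 1.899.
Neither value makes a denominator zero (x ≠ 1, x ≠ -7), so both are valid.

x = -7.899 or x = 1.899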